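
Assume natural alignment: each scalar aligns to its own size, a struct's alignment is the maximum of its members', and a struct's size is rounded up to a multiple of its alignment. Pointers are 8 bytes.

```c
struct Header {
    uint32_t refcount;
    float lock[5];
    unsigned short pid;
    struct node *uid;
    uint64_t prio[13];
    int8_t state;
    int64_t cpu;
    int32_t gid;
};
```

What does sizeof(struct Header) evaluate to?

168

0..4  refcount  (4B, 4-aligned)
4..24  lock  (20B, 4-aligned)
24..26  pid  (2B, 2-aligned)
26..32  -- padding (6B)
32..40  uid  (8B, 8-aligned)
40..144  prio  (104B, 8-aligned)
144..145  state  (1B, 1-aligned)
145..152  -- padding (7B)
152..160  cpu  (8B, 8-aligned)
160..164  gid  (4B, 4-aligned)
164..168  -- tail padding (4B)
sizeof = 168, alignof = 8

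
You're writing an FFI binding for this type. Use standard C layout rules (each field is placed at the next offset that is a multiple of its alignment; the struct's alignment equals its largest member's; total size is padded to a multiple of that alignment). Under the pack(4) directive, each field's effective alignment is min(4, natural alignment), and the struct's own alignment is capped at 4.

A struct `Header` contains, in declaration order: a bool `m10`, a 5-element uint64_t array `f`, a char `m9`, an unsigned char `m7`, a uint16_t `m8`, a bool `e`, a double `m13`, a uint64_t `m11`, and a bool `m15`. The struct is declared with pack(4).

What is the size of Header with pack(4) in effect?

72

@0: m10 [1B, align 1] → 1
+3 pad (align 4)
@4: f [40B, align 4] → 44
@44: m9 [1B, align 1] → 45
@45: m7 [1B, align 1] → 46
@46: m8 [2B, align 2] → 48
@48: e [1B, align 1] → 49
+3 pad (align 4)
@52: m13 [8B, align 4] → 60
@60: m11 [8B, align 4] → 68
@68: m15 [1B, align 1] → 69
+3 tail pad (align 4)
size 72, align 4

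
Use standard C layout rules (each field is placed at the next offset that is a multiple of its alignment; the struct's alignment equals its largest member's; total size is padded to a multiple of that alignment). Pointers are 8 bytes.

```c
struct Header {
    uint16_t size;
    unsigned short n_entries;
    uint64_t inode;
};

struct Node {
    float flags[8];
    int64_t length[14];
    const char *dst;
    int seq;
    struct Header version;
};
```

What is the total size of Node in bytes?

Header: @0: size [2B, align 2] → 2; @2: n_entries [2B, align 2] → 4; +4 pad (align 8); @8: inode [8B, align 8] → 16; size 16, align 8
@0: flags [32B, align 4] → 32
@32: length [112B, align 8] → 144
@144: dst [8B, align 8] → 152
@152: seq [4B, align 4] → 156
+4 pad (align 8)
@160: version [16B, align 8] → 176
size 176, align 8

176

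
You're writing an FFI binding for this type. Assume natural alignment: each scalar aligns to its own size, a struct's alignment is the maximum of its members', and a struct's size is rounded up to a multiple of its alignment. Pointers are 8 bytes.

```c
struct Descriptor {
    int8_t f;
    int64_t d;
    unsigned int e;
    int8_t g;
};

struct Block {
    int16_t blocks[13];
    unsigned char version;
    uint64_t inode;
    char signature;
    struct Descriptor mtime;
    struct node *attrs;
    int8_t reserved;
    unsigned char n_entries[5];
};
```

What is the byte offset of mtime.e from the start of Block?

64

Descriptor: @0: f [1B, align 1] → 1; +7 pad (align 8); @8: d [8B, align 8] → 16; @16: e [4B, align 4] → 20; @20: g [1B, align 1] → 21; +3 tail pad (align 8); size 24, align 8
@0: blocks [26B, align 2] → 26
@26: version [1B, align 1] → 27
+5 pad (align 8)
@32: inode [8B, align 8] → 40
@40: signature [1B, align 1] → 41
+7 pad (align 8)
@48: mtime [24B, align 8] → 72
within Descriptor: e at 16
48 + 16 = 64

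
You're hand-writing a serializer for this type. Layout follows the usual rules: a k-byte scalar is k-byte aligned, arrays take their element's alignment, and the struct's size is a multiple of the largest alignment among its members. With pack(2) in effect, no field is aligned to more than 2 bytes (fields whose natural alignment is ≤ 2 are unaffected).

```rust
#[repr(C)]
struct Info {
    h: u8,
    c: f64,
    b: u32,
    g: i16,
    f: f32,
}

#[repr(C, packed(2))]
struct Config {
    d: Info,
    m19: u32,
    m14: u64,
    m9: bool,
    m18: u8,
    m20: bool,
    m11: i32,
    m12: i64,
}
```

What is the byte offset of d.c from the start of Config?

Info: h at 0 (size 1, align 1) → ends 1; pad 7 to align 8 for c; c at 8 (size 8, align 8) → ends 16; b at 16 (size 4, align 4) → ends 20; g at 20 (size 2, align 2) → ends 22; pad 2 to align 4 for f; f at 24 (size 4, align 4) → ends 28; tail pad 4 to reach multiple of 8; total 32 bytes, alignment 8
d at 0 (size 32, align 2) → ends 32
within Info: c at 8
0 + 8 = 8

8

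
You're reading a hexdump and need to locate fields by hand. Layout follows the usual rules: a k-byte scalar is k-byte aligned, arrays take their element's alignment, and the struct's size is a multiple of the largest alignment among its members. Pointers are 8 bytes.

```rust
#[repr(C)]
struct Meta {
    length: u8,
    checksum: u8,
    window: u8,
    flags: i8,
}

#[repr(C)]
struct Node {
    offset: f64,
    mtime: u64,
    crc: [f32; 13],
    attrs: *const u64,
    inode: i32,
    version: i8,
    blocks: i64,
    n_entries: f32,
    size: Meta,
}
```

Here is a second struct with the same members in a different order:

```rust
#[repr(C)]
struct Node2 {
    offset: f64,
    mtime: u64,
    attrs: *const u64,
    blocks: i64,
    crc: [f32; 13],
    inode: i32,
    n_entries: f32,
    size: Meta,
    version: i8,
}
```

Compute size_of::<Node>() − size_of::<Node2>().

0

Meta: 0..1  length  (1B, 1-aligned); 1..2  checksum  (1B, 1-aligned); 2..3  window  (1B, 1-aligned); 3..4  flags  (1B, 1-aligned); sizeof = 4, alignof = 1
0..8  offset  (8B, 8-aligned)
8..16  mtime  (8B, 8-aligned)
16..68  crc  (52B, 4-aligned)
68..72  -- padding (4B)
72..80  attrs  (8B, 8-aligned)
80..84  inode  (4B, 4-aligned)
84..85  version  (1B, 1-aligned)
85..88  -- padding (3B)
88..96  blocks  (8B, 8-aligned)
96..100  n_entries  (4B, 4-aligned)
100..104  size  (4B, 1-aligned)
sizeof = 104, alignof = 8
— Node2 —
0..8  offset  (8B, 8-aligned)
8..16  mtime  (8B, 8-aligned)
16..24  attrs  (8B, 8-aligned)
24..32  blocks  (8B, 8-aligned)
32..84  crc  (52B, 4-aligned)
84..88  inode  (4B, 4-aligned)
88..92  n_entries  (4B, 4-aligned)
92..96  size  (4B, 1-aligned)
96..97  version  (1B, 1-aligned)
97..104  -- tail padding (7B)
sizeof = 104, alignof = 8
104 − 104 = 0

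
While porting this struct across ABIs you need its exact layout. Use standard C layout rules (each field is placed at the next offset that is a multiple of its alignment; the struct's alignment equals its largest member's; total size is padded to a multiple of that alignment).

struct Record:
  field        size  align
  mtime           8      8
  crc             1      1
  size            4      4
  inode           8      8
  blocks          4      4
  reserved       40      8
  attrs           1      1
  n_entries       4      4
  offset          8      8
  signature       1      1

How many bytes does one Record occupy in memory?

96

@0: mtime [8B, align 8] → 8
@8: crc [1B, align 1] → 9
+3 pad (align 4)
@12: size [4B, align 4] → 16
@16: inode [8B, align 8] → 24
@24: blocks [4B, align 4] → 28
+4 pad (align 8)
@32: reserved [40B, align 8] → 72
@72: attrs [1B, align 1] → 73
+3 pad (align 4)
@76: n_entries [4B, align 4] → 80
@80: offset [8B, align 8] → 88
@88: signature [1B, align 1] → 89
+7 tail pad (align 8)
size 96, align 8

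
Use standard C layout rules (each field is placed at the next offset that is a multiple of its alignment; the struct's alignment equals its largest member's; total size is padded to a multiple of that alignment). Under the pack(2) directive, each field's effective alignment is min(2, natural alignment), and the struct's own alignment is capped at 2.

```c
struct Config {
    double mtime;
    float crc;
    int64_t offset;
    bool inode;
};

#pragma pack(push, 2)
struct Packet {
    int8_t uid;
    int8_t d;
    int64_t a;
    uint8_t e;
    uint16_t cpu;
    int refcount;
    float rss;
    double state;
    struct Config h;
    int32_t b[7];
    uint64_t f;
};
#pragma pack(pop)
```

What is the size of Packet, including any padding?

98 bytes

Config: mtime at 0 (size 8, align 8) → ends 8; crc at 8 (size 4, align 4) → ends 12; pad 4 to align 8 for offset; offset at 16 (size 8, align 8) → ends 24; inode at 24 (size 1, align 1) → ends 25; tail pad 7 to reach multiple of 8; total 32 bytes, alignment 8
uid at 0 (size 1, align 1) → ends 1
d at 1 (size 1, align 1) → ends 2
a at 2 (size 8, align 2) → ends 10
e at 10 (size 1, align 1) → ends 11
pad 1 to align 2 for cpu
cpu at 12 (size 2, align 2) → ends 14
refcount at 14 (size 4, align 2) → ends 18
rss at 18 (size 4, align 2) → ends 22
state at 22 (size 8, align 2) → ends 30
h at 30 (size 32, align 2) → ends 62
b at 62 (size 28, align 2) → ends 90
f at 90 (size 8, align 2) → ends 98
total 98 bytes, alignment 2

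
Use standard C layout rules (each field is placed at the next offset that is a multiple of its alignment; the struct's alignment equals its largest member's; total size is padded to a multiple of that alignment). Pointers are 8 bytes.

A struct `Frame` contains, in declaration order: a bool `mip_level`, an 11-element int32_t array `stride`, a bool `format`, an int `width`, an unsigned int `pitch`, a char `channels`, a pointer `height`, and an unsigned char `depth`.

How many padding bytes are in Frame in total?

mip_level at 0 (size 1, align 1) → ends 1
pad 3 to align 4 for stride
stride at 4 (size 44, align 4) → ends 48
format at 48 (size 1, align 1) → ends 49
pad 3 to align 4 for width
width at 52 (size 4, align 4) → ends 56
pitch at 56 (size 4, align 4) → ends 60
channels at 60 (size 1, align 1) → ends 61
pad 3 to align 8 for height
height at 64 (size 8, align 8) → ends 72
depth at 72 (size 1, align 1) → ends 73
tail pad 7 to reach multiple of 8
total 80 bytes, alignment 8
data bytes 64, size 80 → padding 16

16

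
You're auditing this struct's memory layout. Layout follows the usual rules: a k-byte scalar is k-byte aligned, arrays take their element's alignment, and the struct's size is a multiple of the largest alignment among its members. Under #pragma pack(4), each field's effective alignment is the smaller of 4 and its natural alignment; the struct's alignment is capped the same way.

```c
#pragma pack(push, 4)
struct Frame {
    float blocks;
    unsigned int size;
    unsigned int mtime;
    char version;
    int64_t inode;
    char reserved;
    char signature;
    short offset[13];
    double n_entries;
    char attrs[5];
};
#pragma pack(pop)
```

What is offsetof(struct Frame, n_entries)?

52

@0: blocks [4B, align 4] → 4
@4: size [4B, align 4] → 8
@8: mtime [4B, align 4] → 12
@12: version [1B, align 1] → 13
+3 pad (align 4)
@16: inode [8B, align 4] → 24
@24: reserved [1B, align 1] → 25
@25: signature [1B, align 1] → 26
@26: offset [26B, align 2] → 52
@52: n_entries [8B, align 4] → 60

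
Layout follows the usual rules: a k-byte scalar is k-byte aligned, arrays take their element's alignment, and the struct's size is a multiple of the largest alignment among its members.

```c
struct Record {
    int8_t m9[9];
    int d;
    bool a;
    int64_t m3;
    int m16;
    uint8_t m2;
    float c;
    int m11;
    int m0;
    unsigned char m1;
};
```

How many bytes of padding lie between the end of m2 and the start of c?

3

@0: m9 [9B, align 1] → 9
+3 pad (align 4)
@12: d [4B, align 4] → 16
@16: a [1B, align 1] → 17
+7 pad (align 8)
@24: m3 [8B, align 8] → 32
@32: m16 [4B, align 4] → 36
@36: m2 [1B, align 1] → 37
+3 pad (align 4)
@40: c [4B, align 4] → 44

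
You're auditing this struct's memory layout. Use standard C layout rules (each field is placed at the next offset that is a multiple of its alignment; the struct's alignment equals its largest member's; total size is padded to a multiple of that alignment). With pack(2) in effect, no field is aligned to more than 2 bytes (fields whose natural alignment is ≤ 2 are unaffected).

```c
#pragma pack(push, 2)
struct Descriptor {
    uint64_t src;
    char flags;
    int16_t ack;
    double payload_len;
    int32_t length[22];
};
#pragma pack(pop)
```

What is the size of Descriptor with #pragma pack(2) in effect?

108

@0: src [8B, align 2] → 8
@8: flags [1B, align 1] → 9
+1 pad (align 2)
@10: ack [2B, align 2] → 12
@12: payload_len [8B, align 2] → 20
@20: length [88B, align 2] → 108
size 108, align 2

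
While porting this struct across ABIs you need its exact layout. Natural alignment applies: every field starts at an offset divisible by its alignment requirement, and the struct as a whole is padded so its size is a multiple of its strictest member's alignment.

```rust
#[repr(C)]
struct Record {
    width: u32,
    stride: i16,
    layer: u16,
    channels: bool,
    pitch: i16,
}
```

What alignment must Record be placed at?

member alignments: width=4, stride=2, layer=2, channels=1, pitch=2
max = 4

4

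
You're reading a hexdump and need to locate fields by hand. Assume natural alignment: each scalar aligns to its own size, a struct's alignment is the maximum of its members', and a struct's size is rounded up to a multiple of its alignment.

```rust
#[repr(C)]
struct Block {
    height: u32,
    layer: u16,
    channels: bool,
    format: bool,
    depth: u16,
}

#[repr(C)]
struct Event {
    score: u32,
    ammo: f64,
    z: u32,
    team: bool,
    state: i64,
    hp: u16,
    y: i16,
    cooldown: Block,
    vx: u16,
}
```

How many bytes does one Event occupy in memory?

Block: height at 0 (size 4, align 4) → ends 4; layer at 4 (size 2, align 2) → ends 6; channels at 6 (size 1, align 1) → ends 7; format at 7 (size 1, align 1) → ends 8; depth at 8 (size 2, align 2) → ends 10; tail pad 2 to reach multiple of 4; total 12 bytes, alignment 4
score at 0 (size 4, align 4) → ends 4
pad 4 to align 8 for ammo
ammo at 8 (size 8, align 8) → ends 16
z at 16 (size 4, align 4) → ends 20
team at 20 (size 1, align 1) → ends 21
pad 3 to align 8 for state
state at 24 (size 8, align 8) → ends 32
hp at 32 (size 2, align 2) → ends 34
y at 34 (size 2, align 2) → ends 36
cooldown at 36 (size 12, align 4) → ends 48
vx at 48 (size 2, align 2) → ends 50
tail pad 6 to reach multiple of 8
total 56 bytes, alignment 8

56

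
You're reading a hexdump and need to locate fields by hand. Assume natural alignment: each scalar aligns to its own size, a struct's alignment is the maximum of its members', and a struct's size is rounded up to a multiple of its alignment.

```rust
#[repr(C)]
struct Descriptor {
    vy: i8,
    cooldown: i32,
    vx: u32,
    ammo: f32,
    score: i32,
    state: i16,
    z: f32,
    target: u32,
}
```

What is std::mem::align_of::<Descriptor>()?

member alignments: vy=1, cooldown=4, vx=4, ammo=4, score=4, state=2, z=4, target=4
max = 4

4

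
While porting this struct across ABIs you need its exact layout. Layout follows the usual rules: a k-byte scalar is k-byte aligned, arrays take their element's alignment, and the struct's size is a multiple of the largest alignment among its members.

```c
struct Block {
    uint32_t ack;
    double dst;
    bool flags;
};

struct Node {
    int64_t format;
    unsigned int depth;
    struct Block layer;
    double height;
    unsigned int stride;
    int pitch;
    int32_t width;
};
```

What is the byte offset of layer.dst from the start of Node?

Block: @0: ack [4B, align 4] → 4; +4 pad (align 8); @8: dst [8B, align 8] → 16; @16: flags [1B, align 1] → 17; +7 tail pad (align 8); size 24, align 8
@0: format [8B, align 8] → 8
@8: depth [4B, align 4] → 12
+4 pad (align 8)
@16: layer [24B, align 8] → 40
within Block: dst at 8
16 + 8 = 24

24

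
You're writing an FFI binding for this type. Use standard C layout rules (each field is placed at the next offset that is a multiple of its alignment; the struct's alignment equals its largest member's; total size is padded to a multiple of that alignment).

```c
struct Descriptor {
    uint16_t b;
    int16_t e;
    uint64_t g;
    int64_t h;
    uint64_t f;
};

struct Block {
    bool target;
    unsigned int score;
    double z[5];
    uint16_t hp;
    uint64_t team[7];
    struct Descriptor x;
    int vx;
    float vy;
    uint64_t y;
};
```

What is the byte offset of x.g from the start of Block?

120

Descriptor: b at 0 (size 2, align 2) → ends 2; e at 2 (size 2, align 2) → ends 4; pad 4 to align 8 for g; g at 8 (size 8, align 8) → ends 16; h at 16 (size 8, align 8) → ends 24; f at 24 (size 8, align 8) → ends 32; total 32 bytes, alignment 8
target at 0 (size 1, align 1) → ends 1
pad 3 to align 4 for score
score at 4 (size 4, align 4) → ends 8
z at 8 (size 40, align 8) → ends 48
hp at 48 (size 2, align 2) → ends 50
pad 6 to align 8 for team
team at 56 (size 56, align 8) → ends 112
x at 112 (size 32, align 8) → ends 144
within Descriptor: g at 8
112 + 8 = 120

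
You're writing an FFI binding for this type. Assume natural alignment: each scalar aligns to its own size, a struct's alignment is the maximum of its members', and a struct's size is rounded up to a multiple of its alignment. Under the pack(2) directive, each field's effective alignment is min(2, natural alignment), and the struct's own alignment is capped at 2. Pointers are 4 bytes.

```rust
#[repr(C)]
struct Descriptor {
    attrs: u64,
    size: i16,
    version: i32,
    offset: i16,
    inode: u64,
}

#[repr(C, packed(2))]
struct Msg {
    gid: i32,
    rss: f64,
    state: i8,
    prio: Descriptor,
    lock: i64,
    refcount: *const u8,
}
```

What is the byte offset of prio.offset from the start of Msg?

Descriptor: 0..8  attrs  (8B, 8-aligned); 8..10  size  (2B, 2-aligned); 10..12  -- padding (2B); 12..16  version  (4B, 4-aligned); 16..18  offset  (2B, 2-aligned); 18..24  -- padding (6B); 24..32  inode  (8B, 8-aligned); sizeof = 32, alignof = 8
0..4  gid  (4B, 2-aligned)
4..12  rss  (8B, 2-aligned)
12..13  state  (1B, 1-aligned)
13..14  -- padding (1B)
14..46  prio  (32B, 2-aligned)
within Descriptor: offset at 16
14 + 16 = 30

30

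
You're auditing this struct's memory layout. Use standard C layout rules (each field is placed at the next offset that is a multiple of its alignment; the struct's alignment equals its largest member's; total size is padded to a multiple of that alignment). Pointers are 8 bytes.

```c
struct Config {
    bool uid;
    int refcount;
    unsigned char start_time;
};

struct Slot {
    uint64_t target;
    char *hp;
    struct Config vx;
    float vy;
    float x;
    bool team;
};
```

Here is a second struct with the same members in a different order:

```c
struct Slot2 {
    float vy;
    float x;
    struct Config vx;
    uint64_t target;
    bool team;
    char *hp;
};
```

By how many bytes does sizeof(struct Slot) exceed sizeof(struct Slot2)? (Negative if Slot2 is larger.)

Config: 0..1  uid  (1B, 1-aligned); 1..4  -- padding (3B); 4..8  refcount  (4B, 4-aligned); 8..9  start_time  (1B, 1-aligned); 9..12  -- tail padding (3B); sizeof = 12, alignof = 4
0..8  target  (8B, 8-aligned)
8..16  hp  (8B, 8-aligned)
16..28  vx  (12B, 4-aligned)
28..32  vy  (4B, 4-aligned)
32..36  x  (4B, 4-aligned)
36..37  team  (1B, 1-aligned)
37..40  -- tail padding (3B)
sizeof = 40, alignof = 8
— Slot2 —
0..4  vy  (4B, 4-aligned)
4..8  x  (4B, 4-aligned)
8..20  vx  (12B, 4-aligned)
20..24  -- padding (4B)
24..32  target  (8B, 8-aligned)
32..33  team  (1B, 1-aligned)
33..40  -- padding (7B)
40..48  hp  (8B, 8-aligned)
sizeof = 48, alignof = 8
40 − 48 = -8

-8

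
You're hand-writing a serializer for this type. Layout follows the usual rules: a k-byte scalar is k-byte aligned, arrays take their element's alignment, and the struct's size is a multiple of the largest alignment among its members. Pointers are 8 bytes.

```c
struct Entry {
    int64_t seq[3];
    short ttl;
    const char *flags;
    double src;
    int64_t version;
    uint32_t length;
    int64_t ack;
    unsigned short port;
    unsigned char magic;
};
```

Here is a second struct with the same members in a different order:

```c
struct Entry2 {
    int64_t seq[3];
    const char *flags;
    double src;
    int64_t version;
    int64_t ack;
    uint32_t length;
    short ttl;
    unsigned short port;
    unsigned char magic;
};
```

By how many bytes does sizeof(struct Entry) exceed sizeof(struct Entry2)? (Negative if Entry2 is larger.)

@0: seq [24B, align 8] → 24
@24: ttl [2B, align 2] → 26
+6 pad (align 8)
@32: flags [8B, align 8] → 40
@40: src [8B, align 8] → 48
@48: version [8B, align 8] → 56
@56: length [4B, align 4] → 60
+4 pad (align 8)
@64: ack [8B, align 8] → 72
@72: port [2B, align 2] → 74
@74: magic [1B, align 1] → 75
+5 tail pad (align 8)
size 80, align 8
— Entry2 —
@0: seq [24B, align 8] → 24
@24: flags [8B, align 8] → 32
@32: src [8B, align 8] → 40
@40: version [8B, align 8] → 48
@48: ack [8B, align 8] → 56
@56: length [4B, align 4] → 60
@60: ttl [2B, align 2] → 62
@62: port [2B, align 2] → 64
@64: magic [1B, align 1] → 65
+7 tail pad (align 8)
size 72, align 8
80 − 72 = 8

8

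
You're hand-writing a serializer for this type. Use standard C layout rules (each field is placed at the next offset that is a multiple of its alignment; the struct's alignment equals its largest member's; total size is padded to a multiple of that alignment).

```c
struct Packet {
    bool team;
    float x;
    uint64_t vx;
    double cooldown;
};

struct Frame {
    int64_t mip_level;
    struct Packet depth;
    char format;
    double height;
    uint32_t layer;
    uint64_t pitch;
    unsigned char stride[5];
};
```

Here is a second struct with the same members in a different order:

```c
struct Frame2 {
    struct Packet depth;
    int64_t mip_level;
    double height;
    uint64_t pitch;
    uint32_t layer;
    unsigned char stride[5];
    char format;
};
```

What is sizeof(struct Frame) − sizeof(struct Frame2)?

8

Packet: @0: team [1B, align 1] → 1; +3 pad (align 4); @4: x [4B, align 4] → 8; @8: vx [8B, align 8] → 16; @16: cooldown [8B, align 8] → 24; size 24, align 8
@0: mip_level [8B, align 8] → 8
@8: depth [24B, align 8] → 32
@32: format [1B, align 1] → 33
+7 pad (align 8)
@40: height [8B, align 8] → 48
@48: layer [4B, align 4] → 52
+4 pad (align 8)
@56: pitch [8B, align 8] → 64
@64: stride [5B, align 1] → 69
+3 tail pad (align 8)
size 72, align 8
— Frame2 —
@0: depth [24B, align 8] → 24
@24: mip_level [8B, align 8] → 32
@32: height [8B, align 8] → 40
@40: pitch [8B, align 8] → 48
@48: layer [4B, align 4] → 52
@52: stride [5B, align 1] → 57
@57: format [1B, align 1] → 58
+6 tail pad (align 8)
size 64, align 8
72 − 64 = 8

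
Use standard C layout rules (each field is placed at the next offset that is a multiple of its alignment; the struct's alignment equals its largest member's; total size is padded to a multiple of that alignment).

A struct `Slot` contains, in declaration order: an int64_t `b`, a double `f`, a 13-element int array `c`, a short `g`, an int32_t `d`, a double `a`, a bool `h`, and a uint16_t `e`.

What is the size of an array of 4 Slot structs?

384

0..8  b  (8B, 8-aligned)
8..16  f  (8B, 8-aligned)
16..68  c  (52B, 4-aligned)
68..70  g  (2B, 2-aligned)
70..72  -- padding (2B)
72..76  d  (4B, 4-aligned)
76..80  -- padding (4B)
80..88  a  (8B, 8-aligned)
88..89  h  (1B, 1-aligned)
89..90  -- padding (1B)
90..92  e  (2B, 2-aligned)
92..96  -- tail padding (4B)
sizeof = 96, alignof = 8
array of 4: 4 × 96 = 384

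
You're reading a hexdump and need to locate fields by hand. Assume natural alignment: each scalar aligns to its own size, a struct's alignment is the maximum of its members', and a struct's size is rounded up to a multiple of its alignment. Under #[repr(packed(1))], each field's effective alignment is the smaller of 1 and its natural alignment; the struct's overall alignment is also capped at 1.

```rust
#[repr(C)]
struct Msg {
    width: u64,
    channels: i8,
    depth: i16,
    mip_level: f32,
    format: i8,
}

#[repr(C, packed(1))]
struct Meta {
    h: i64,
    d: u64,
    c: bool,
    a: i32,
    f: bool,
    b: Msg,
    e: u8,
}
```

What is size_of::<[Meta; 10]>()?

Msg: 0..8  width  (8B, 8-aligned); 8..9  channels  (1B, 1-aligned); 9..10  -- padding (1B); 10..12  depth  (2B, 2-aligned); 12..16  mip_level  (4B, 4-aligned); 16..17  format  (1B, 1-aligned); 17..24  -- tail padding (7B); sizeof = 24, alignof = 8
0..8  h  (8B, 1-aligned)
8..16  d  (8B, 1-aligned)
16..17  c  (1B, 1-aligned)
17..21  a  (4B, 1-aligned)
21..22  f  (1B, 1-aligned)
22..46  b  (24B, 1-aligned)
46..47  e  (1B, 1-aligned)
sizeof = 47, alignof = 1
array of 10: 10 × 47 = 470

470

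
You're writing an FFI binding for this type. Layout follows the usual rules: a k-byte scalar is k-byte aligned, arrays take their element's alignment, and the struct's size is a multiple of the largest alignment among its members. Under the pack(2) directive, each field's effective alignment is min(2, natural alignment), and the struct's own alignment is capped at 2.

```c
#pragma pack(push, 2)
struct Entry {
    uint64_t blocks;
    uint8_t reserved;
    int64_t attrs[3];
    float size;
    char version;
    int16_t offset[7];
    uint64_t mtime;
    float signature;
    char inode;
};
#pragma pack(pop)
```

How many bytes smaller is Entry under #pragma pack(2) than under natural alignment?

natural layout:
  @0: blocks [8B, align 8] → 8
  @8: reserved [1B, align 1] → 9
  +7 pad (align 8)
  @16: attrs [24B, align 8] → 40
  @40: size [4B, align 4] → 44
  @44: version [1B, align 1] → 45
  +1 pad (align 2)
  @46: offset [14B, align 2] → 60
  +4 pad (align 8)
  @64: mtime [8B, align 8] → 72
  @72: signature [4B, align 4] → 76
  @76: inode [1B, align 1] → 77
  +3 tail pad (align 8)
  size 80, align 8
packed(2) layout:
  @0: blocks [8B, align 2] → 8
  @8: reserved [1B, align 1] → 9
  +1 pad (align 2)
  @10: attrs [24B, align 2] → 34
  @34: size [4B, align 2] → 38
  @38: version [1B, align 1] → 39
  +1 pad (align 2)
  @40: offset [14B, align 2] → 54
  @54: mtime [8B, align 2] → 62
  @62: signature [4B, align 2] → 66
  @66: inode [1B, align 1] → 67
  +1 tail pad (align 2)
  size 68, align 2
80 − 68 = 12

12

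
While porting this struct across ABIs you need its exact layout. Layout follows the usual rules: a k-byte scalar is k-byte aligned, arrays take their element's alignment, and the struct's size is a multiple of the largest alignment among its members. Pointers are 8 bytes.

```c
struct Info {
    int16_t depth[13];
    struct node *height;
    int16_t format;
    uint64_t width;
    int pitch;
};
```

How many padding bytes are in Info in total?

depth at 0 (size 26, align 2) → ends 26
pad 6 to align 8 for height
height at 32 (size 8, align 8) → ends 40
format at 40 (size 2, align 2) → ends 42
pad 6 to align 8 for width
width at 48 (size 8, align 8) → ends 56
pitch at 56 (size 4, align 4) → ends 60
tail pad 4 to reach multiple of 8
total 64 bytes, alignment 8
data bytes 48, size 64 → padding 16

16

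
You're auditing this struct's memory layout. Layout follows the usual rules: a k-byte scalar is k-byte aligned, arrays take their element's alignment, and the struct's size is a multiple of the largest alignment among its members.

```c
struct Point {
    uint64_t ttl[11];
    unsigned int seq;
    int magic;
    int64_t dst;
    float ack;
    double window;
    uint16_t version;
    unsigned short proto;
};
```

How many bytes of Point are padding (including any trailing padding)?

8

@0: ttl [88B, align 8] → 88
@88: seq [4B, align 4] → 92
@92: magic [4B, align 4] → 96
@96: dst [8B, align 8] → 104
@104: ack [4B, align 4] → 108
+4 pad (align 8)
@112: window [8B, align 8] → 120
@120: version [2B, align 2] → 122
@122: proto [2B, align 2] → 124
+4 tail pad (align 8)
size 128, align 8
data bytes 120, size 128 → padding 8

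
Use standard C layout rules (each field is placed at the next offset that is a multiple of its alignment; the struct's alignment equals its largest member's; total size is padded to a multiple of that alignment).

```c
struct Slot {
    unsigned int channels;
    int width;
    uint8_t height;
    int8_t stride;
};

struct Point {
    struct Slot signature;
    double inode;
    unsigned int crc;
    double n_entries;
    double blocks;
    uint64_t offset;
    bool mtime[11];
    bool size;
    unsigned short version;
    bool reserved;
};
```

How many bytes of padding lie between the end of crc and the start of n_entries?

Slot: channels at 0 (size 4, align 4) → ends 4; width at 4 (size 4, align 4) → ends 8; height at 8 (size 1, align 1) → ends 9; stride at 9 (size 1, align 1) → ends 10; tail pad 2 to reach multiple of 4; total 12 bytes, alignment 4
signature at 0 (size 12, align 4) → ends 12
pad 4 to align 8 for inode
inode at 16 (size 8, align 8) → ends 24
crc at 24 (size 4, align 4) → ends 28
pad 4 to align 8 for n_entries
n_entries at 32 (size 8, align 8) → ends 40

4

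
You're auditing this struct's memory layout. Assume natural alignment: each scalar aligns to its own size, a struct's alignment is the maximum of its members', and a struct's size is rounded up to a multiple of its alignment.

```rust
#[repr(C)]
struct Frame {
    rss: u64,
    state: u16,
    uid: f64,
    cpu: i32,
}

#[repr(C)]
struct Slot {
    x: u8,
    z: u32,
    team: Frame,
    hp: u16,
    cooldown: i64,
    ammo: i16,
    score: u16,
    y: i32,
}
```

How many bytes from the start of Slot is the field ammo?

Frame: 0..8  rss  (8B, 8-aligned); 8..10  state  (2B, 2-aligned); 10..16  -- padding (6B); 16..24  uid  (8B, 8-aligned); 24..28  cpu  (4B, 4-aligned); 28..32  -- tail padding (4B); sizeof = 32, alignof = 8
0..1  x  (1B, 1-aligned)
1..4  -- padding (3B)
4..8  z  (4B, 4-aligned)
8..40  team  (32B, 8-aligned)
40..42  hp  (2B, 2-aligned)
42..48  -- padding (6B)
48..56  cooldown  (8B, 8-aligned)
56..58  ammo  (2B, 2-aligned)

56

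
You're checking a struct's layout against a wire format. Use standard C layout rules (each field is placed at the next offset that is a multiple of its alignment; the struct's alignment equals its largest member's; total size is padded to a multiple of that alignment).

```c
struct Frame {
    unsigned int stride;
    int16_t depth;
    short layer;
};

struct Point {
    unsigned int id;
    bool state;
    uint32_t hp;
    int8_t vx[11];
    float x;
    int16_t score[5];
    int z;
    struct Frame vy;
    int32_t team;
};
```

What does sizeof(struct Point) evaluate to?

56 bytes

Frame: stride at 0 (size 4, align 4) → ends 4; depth at 4 (size 2, align 2) → ends 6; layer at 6 (size 2, align 2) → ends 8; total 8 bytes, alignment 4
id at 0 (size 4, align 4) → ends 4
state at 4 (size 1, align 1) → ends 5
pad 3 to align 4 for hp
hp at 8 (size 4, align 4) → ends 12
vx at 12 (size 11, align 1) → ends 23
pad 1 to align 4 for x
x at 24 (size 4, align 4) → ends 28
score at 28 (size 10, align 2) → ends 38
pad 2 to align 4 for z
z at 40 (size 4, align 4) → ends 44
vy at 44 (size 8, align 4) → ends 52
team at 52 (size 4, align 4) → ends 56
total 56 bytes, alignment 4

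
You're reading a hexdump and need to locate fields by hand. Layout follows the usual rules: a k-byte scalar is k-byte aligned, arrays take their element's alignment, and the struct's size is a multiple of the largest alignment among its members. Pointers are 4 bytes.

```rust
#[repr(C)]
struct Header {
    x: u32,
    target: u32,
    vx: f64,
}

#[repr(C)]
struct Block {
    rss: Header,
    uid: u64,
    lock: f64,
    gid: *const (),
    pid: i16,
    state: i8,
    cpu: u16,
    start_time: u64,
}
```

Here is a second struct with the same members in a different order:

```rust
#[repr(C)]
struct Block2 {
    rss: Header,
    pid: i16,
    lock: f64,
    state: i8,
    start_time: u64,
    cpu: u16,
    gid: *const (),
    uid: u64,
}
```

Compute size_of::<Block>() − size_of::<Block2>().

Header: @0: x [4B, align 4] → 4; @4: target [4B, align 4] → 8; @8: vx [8B, align 8] → 16; size 16, align 8
@0: rss [16B, align 8] → 16
@16: uid [8B, align 8] → 24
@24: lock [8B, align 8] → 32
@32: gid [4B, align 4] → 36
@36: pid [2B, align 2] → 38
@38: state [1B, align 1] → 39
+1 pad (align 2)
@40: cpu [2B, align 2] → 42
+6 pad (align 8)
@48: start_time [8B, align 8] → 56
size 56, align 8
— Block2 —
@0: rss [16B, align 8] → 16
@16: pid [2B, align 2] → 18
+6 pad (align 8)
@24: lock [8B, align 8] → 32
@32: state [1B, align 1] → 33
+7 pad (align 8)
@40: start_time [8B, align 8] → 48
@48: cpu [2B, align 2] → 50
+2 pad (align 4)
@52: gid [4B, align 4] → 56
@56: uid [8B, align 8] → 64
size 64, align 8
56 − 64 = -8

-8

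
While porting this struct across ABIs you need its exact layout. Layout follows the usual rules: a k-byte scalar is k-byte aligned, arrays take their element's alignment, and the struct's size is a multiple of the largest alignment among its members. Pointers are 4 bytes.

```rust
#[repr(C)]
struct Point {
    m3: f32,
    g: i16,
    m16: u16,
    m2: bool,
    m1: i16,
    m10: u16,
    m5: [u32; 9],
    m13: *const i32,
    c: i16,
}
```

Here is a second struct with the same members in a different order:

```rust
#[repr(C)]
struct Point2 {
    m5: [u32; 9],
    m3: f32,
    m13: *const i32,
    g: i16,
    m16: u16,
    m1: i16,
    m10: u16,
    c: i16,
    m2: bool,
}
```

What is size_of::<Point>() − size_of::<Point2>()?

@0: m3 [4B, align 4] → 4
@4: g [2B, align 2] → 6
@6: m16 [2B, align 2] → 8
@8: m2 [1B, align 1] → 9
+1 pad (align 2)
@10: m1 [2B, align 2] → 12
@12: m10 [2B, align 2] → 14
+2 pad (align 4)
@16: m5 [36B, align 4] → 52
@52: m13 [4B, align 4] → 56
@56: c [2B, align 2] → 58
+2 tail pad (align 4)
size 60, align 4
— Point2 —
@0: m5 [36B, align 4] → 36
@36: m3 [4B, align 4] → 40
@40: m13 [4B, align 4] → 44
@44: g [2B, align 2] → 46
@46: m16 [2B, align 2] → 48
@48: m1 [2B, align 2] → 50
@50: m10 [2B, align 2] → 52
@52: c [2B, align 2] → 54
@54: m2 [1B, align 1] → 55
+1 tail pad (align 4)
size 56, align 4
60 − 56 = 4

4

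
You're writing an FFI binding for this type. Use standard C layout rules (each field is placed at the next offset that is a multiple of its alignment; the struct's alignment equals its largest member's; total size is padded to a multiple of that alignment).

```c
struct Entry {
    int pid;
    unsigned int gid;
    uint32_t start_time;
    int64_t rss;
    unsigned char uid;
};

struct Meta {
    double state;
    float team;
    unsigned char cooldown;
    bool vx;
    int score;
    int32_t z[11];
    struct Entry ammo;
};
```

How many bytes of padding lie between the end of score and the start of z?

0

Entry: pid at 0 (size 4, align 4) → ends 4; gid at 4 (size 4, align 4) → ends 8; start_time at 8 (size 4, align 4) → ends 12; pad 4 to align 8 for rss; rss at 16 (size 8, align 8) → ends 24; uid at 24 (size 1, align 1) → ends 25; tail pad 7 to reach multiple of 8; total 32 bytes, alignment 8
state at 0 (size 8, align 8) → ends 8
team at 8 (size 4, align 4) → ends 12
cooldown at 12 (size 1, align 1) → ends 13
vx at 13 (size 1, align 1) → ends 14
pad 2 to align 4 for score
score at 16 (size 4, align 4) → ends 20
z at 20 (size 44, align 4) → ends 64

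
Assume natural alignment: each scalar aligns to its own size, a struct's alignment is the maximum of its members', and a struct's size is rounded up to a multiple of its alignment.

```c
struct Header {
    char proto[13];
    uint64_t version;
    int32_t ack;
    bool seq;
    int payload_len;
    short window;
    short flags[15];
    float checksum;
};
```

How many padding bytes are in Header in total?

6

proto at 0 (size 13, align 1) → ends 13
pad 3 to align 8 for version
version at 16 (size 8, align 8) → ends 24
ack at 24 (size 4, align 4) → ends 28
seq at 28 (size 1, align 1) → ends 29
pad 3 to align 4 for payload_len
payload_len at 32 (size 4, align 4) → ends 36
window at 36 (size 2, align 2) → ends 38
flags at 38 (size 30, align 2) → ends 68
checksum at 68 (size 4, align 4) → ends 72
total 72 bytes, alignment 8
data bytes 66, size 72 → padding 6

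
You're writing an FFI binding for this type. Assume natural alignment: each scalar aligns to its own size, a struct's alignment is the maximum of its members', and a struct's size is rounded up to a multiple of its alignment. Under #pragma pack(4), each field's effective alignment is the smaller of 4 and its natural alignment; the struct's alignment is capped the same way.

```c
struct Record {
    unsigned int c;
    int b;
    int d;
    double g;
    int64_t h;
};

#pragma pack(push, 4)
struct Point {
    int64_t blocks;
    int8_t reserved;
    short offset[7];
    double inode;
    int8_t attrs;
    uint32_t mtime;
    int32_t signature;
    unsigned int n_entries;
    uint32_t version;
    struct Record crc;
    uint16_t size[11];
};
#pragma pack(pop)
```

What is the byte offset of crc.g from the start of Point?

Record: c at 0 (size 4, align 4) → ends 4; b at 4 (size 4, align 4) → ends 8; d at 8 (size 4, align 4) → ends 12; pad 4 to align 8 for g; g at 16 (size 8, align 8) → ends 24; h at 24 (size 8, align 8) → ends 32; total 32 bytes, alignment 8
blocks at 0 (size 8, align 4) → ends 8
reserved at 8 (size 1, align 1) → ends 9
pad 1 to align 2 for offset
offset at 10 (size 14, align 2) → ends 24
inode at 24 (size 8, align 4) → ends 32
attrs at 32 (size 1, align 1) → ends 33
pad 3 to align 4 for mtime
mtime at 36 (size 4, align 4) → ends 40
signature at 40 (size 4, align 4) → ends 44
n_entries at 44 (size 4, align 4) → ends 48
version at 48 (size 4, align 4) → ends 52
crc at 52 (size 32, align 4) → ends 84
within Record: g at 16
52 + 16 = 68

68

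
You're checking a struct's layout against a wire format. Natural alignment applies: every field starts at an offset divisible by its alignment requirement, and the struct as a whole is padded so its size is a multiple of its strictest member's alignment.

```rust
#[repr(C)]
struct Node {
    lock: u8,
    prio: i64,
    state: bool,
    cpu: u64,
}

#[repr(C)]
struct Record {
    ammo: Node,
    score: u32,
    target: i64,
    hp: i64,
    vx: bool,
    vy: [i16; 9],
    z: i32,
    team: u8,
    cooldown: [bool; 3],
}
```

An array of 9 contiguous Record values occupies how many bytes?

792

Node: lock at 0 (size 1, align 1) → ends 1; pad 7 to align 8 for prio; prio at 8 (size 8, align 8) → ends 16; state at 16 (size 1, align 1) → ends 17; pad 7 to align 8 for cpu; cpu at 24 (size 8, align 8) → ends 32; total 32 bytes, alignment 8
ammo at 0 (size 32, align 8) → ends 32
score at 32 (size 4, align 4) → ends 36
pad 4 to align 8 for target
target at 40 (size 8, align 8) → ends 48
hp at 48 (size 8, align 8) → ends 56
vx at 56 (size 1, align 1) → ends 57
pad 1 to align 2 for vy
vy at 58 (size 18, align 2) → ends 76
z at 76 (size 4, align 4) → ends 80
team at 80 (size 1, align 1) → ends 81
cooldown at 81 (size 3, align 1) → ends 84
tail pad 4 to reach multiple of 8
total 88 bytes, alignment 8
array of 9: 9 × 88 = 792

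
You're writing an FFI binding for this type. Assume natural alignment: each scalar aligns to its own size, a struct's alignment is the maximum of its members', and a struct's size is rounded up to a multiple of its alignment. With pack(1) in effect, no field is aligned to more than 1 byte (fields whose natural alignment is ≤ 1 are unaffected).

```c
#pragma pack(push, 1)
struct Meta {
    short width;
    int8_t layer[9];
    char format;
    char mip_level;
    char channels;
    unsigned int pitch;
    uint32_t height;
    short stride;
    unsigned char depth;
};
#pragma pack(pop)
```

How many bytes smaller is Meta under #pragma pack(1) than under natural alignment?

natural layout:
  @0: width [2B, align 2] → 2
  @2: layer [9B, align 1] → 11
  @11: format [1B, align 1] → 12
  @12: mip_level [1B, align 1] → 13
  @13: channels [1B, align 1] → 14
  +2 pad (align 4)
  @16: pitch [4B, align 4] → 20
  @20: height [4B, align 4] → 24
  @24: stride [2B, align 2] → 26
  @26: depth [1B, align 1] → 27
  +1 tail pad (align 4)
  size 28, align 4
packed(1) layout:
  @0: width [2B, align 1] → 2
  @2: layer [9B, align 1] → 11
  @11: format [1B, align 1] → 12
  @12: mip_level [1B, align 1] → 13
  @13: channels [1B, align 1] → 14
  @14: pitch [4B, align 1] → 18
  @18: height [4B, align 1] → 22
  @22: stride [2B, align 1] → 24
  @24: depth [1B, align 1] → 25
  size 25, align 1
28 − 25 = 3

3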